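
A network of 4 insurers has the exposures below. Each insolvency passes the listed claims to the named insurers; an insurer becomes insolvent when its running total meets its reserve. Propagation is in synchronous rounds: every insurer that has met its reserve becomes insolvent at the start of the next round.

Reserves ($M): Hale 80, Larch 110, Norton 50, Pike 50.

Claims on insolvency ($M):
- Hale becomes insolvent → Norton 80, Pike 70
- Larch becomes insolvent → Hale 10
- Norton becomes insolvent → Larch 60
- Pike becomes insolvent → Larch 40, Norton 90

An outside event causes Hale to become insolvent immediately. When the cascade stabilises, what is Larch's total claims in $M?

Round 1 — Hale becomes insolvent (initial).
  Norton: +80 → 80 ≥ 50
  Pike: +70 → 70 ≥ 50
Round 2 — Norton, Pike become insolvent.
  Larch: +60+40 → 100 < 110
No further insolvencies.

100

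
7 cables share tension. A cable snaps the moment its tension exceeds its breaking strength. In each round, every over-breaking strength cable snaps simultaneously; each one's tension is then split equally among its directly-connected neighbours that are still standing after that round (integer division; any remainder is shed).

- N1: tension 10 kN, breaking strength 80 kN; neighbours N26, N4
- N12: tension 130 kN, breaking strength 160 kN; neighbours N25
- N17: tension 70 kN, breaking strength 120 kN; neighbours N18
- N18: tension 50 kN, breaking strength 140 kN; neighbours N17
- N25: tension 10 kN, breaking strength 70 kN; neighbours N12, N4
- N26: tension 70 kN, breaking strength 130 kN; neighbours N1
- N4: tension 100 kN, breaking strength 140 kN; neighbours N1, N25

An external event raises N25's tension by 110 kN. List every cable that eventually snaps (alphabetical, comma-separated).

N1, N12, N25, N26, N4

Round 1 — N25 at 120 > 70. N25 snaps.
  N25 sheds 120 kN to N12, N4: 60 each.
    N12: 130+60 = 190 > 160
    N4: 100+60 = 160 > 140
Round 2 — N12, N4 snap.
  N12 sheds 190 kN: no online neighbours, lost.
  N4 sheds 160 kN to N1: 160 each.
    N1: 10+160 = 170 > 80
Round 3 — N1 snaps.
  N1 sheds 170 kN to N26: 170 each.
    N26: 70+170 = 240 > 130
Round 4 — N26 snaps.
  N26 sheds 240 kN: no online neighbours, lost.
No further breaks.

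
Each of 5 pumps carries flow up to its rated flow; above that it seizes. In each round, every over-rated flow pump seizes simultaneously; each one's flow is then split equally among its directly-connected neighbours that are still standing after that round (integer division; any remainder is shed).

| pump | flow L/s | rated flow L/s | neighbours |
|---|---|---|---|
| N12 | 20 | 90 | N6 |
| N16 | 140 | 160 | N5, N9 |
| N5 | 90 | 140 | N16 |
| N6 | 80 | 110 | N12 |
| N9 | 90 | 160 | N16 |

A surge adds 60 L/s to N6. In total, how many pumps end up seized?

2

Round 1 — N6 at 140 > 110. N6 seizes.
  N6 sheds 140 L/s to N12: 140 each.
    N12: 20+140 = 160 > 90
Round 2 — N12 seizes.
  N12 sheds 160 L/s: no online neighbours, lost.
No further seizures.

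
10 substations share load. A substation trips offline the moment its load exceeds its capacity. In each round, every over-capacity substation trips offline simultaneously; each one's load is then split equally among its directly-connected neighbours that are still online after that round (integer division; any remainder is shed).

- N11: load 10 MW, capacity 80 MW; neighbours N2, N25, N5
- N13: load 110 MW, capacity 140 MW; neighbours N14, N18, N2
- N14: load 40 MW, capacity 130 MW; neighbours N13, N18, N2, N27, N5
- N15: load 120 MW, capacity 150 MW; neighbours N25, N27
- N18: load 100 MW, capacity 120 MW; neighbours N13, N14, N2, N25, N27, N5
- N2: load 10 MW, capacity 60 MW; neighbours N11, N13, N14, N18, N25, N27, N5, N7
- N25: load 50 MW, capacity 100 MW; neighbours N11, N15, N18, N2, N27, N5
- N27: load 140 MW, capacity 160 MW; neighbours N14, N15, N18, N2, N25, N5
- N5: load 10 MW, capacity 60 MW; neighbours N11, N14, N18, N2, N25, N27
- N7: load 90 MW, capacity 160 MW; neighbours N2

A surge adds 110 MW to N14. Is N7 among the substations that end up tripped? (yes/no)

no

Round 1 — N14 at 150 > 130. N14 trips offline.
  N14 sheds 150 MW to N13, N18, N2, N27, N5: 30 each.
    N13: 110+30 = 140 ≤ 140
    N18: 100+30 = 130 > 120
    N2: 10+30 = 40 ≤ 60
    N27: 140+30 = 170 > 160
    N5: 10+30 = 40 ≤ 60
Round 2 — N18, N27 trip offline.
  N18 sheds 130 MW to N13, N2, N25, N5: 32 each (2 lost).
    N13: 140+32 = 172 > 140
    N2: 40+32 = 72 > 60
    N25: 50+32 = 82 ≤ 100
    N5: 40+32 = 72 > 60
  N27 sheds 170 MW to N15, N2, N25, N5: 42 each (2 lost).
    N15: 120+42 = 162 > 150
    N2: 72+42 = 114 > 60
    N25: 82+42 = 124 > 100
    N5: 72+42 = 114 > 60
Round 3 — N13, N15, N2, N25, N5 trip offline.
  N13 sheds 172 MW: no online neighbours, lost.
  N15 sheds 162 MW: no online neighbours, lost.
  N2 sheds 114 MW to N11, N7: 57 each.
    N11: 10+57 = 67 ≤ 80
    N7: 90+57 = 147 ≤ 160
  N25 sheds 124 MW to N11: 124 each.
    N11: 67+124 = 191 > 80
  N5 sheds 114 MW to N11: 114 each.
    N11: 191+114 = 305 > 80
Round 4 — N11 trips offline.
  N11 sheds 305 MW: no online neighbours, lost.
No further trips.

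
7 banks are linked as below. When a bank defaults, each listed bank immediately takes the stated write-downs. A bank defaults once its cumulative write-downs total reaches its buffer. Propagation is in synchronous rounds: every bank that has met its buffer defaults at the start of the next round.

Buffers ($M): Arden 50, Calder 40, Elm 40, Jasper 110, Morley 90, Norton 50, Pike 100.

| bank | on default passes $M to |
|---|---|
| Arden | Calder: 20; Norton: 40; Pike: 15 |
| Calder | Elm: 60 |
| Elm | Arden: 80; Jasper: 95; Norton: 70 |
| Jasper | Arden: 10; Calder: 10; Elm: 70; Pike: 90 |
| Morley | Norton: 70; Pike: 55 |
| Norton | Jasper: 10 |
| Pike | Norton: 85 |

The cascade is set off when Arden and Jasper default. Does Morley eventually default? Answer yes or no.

Round 1 — Arden, Jasper default (initial).
  Calder: +20+10 → 30 < 40
  Elm: +70 → 70 ≥ 40
  Norton: +40 → 40 < 50
  Pike: +15+90 → 105 ≥ 100
Round 2 — Elm, Pike default.
  Norton: +70+85 → 195 ≥ 50
Round 3 — Norton defaults.
No further defaults.

no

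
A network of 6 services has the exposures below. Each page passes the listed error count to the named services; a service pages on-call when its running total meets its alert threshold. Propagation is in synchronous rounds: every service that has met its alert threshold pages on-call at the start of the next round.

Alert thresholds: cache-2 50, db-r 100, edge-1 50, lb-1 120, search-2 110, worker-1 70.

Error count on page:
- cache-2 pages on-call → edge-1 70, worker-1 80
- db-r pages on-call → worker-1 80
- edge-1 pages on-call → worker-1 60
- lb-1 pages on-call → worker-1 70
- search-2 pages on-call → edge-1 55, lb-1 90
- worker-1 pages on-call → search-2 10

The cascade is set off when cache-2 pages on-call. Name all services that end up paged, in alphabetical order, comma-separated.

Round 1 — cache-2 pages on-call (initial).
  edge-1: +70 → 70 ≥ 50
  worker-1: +80 → 80 ≥ 70
Round 2 — edge-1, worker-1 page on-call.
  search-2: +10 → 10 < 110
No further pages.

cache-2, edge-1, worker-1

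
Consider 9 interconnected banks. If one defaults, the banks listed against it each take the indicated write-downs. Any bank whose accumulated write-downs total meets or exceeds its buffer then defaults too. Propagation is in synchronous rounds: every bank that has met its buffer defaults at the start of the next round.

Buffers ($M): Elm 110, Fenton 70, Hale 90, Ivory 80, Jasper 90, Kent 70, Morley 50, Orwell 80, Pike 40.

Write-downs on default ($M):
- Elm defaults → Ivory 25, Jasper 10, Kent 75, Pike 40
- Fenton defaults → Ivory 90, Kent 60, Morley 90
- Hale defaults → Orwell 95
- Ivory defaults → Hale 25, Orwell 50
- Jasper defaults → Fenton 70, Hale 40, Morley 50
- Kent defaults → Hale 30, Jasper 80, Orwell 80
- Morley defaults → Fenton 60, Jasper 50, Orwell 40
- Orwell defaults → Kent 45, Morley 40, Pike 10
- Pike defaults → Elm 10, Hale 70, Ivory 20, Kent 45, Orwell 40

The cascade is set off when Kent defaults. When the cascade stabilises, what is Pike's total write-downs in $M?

10

Round 1 — Kent defaults (initial).
  Hale: +30 → 30 < 90
  Jasper: +80 → 80 < 90
  Orwell: +80 → 80 ≥ 80
Round 2 — Orwell defaults.
  Morley: +40 → 40 < 50
  Pike: +10 → 10 < 40
No further defaults.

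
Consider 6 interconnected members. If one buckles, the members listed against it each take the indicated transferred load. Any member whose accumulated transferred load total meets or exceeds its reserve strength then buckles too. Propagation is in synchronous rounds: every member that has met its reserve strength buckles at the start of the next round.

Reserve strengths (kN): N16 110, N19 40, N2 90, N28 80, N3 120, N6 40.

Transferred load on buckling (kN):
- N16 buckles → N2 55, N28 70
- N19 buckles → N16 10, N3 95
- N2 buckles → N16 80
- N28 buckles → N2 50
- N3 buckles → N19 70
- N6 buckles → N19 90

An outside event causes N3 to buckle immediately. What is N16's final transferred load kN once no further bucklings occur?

Round 1 — N3 buckles (initial).
  N19: +70 → 70 ≥ 40
Round 2 — N19 buckles.
  N16: +10 → 10 < 110
No further bucklings.

10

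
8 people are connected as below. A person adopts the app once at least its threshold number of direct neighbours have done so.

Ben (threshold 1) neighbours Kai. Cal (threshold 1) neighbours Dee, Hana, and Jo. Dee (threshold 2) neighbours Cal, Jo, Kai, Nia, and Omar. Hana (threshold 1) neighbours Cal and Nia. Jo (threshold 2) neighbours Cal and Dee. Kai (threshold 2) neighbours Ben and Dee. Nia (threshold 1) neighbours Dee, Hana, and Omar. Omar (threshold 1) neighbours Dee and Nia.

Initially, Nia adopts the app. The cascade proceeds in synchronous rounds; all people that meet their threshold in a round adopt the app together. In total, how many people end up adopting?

Round 1 — Nia adopts the app (initial).
Round 2 — checking thresholds:
  Dee: 1 of 5 neighbours < 2, holds.
  Hana: 1 of 2 neighbours ≥ 1, adopts the app.
  Omar: 1 of 2 neighbours ≥ 1, adopts the app.
Round 3 — checking thresholds:
  Cal: 1 of 3 neighbours ≥ 1, adopts the app.
  Dee: 2 of 5 neighbours ≥ 2, adopts the app.
Round 4 — checking thresholds:
  Jo: 2 of 2 neighbours ≥ 2, adopts the app.
  Kai: 1 of 2 neighbours < 2, holds.
Round 5 — no new adoptions; cascade stops.

6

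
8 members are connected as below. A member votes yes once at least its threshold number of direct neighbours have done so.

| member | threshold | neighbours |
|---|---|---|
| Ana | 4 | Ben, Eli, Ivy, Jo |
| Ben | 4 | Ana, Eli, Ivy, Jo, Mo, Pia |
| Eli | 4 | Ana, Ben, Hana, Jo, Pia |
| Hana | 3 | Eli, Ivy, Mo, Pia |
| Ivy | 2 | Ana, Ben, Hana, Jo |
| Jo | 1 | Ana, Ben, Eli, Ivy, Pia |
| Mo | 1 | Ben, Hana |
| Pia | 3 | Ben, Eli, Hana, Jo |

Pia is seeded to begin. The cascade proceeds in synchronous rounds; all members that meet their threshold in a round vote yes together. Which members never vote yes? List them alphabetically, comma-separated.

Ana, Ben, Eli, Hana, Ivy, Mo

Round 1 — Pia votes yes (initial).
Round 2 — checking thresholds:
  Ben: 1 of 6 neighbours < 4, below threshold.
  Eli: 1 of 5 neighbours < 4, below threshold.
  Hana: 1 of 4 neighbours < 3, below threshold.
  Jo: 1 of 5 neighbours ≥ 1, votes yes.
Round 3 — no new yes votes; cascade stops.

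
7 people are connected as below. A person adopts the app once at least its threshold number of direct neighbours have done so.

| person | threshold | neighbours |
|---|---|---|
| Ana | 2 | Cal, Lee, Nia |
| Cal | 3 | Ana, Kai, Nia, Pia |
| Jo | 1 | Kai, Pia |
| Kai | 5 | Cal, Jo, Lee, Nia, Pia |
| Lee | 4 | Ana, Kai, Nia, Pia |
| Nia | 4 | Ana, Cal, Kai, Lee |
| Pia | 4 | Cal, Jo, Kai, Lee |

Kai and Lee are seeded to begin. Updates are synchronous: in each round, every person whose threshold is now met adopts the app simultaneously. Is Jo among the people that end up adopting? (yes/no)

yes

Round 1 — Kai, Lee adopt the app (initial).
Round 2 — checking thresholds:
  Ana: 1 of 3 neighbours < 2, not yet.
  Cal: 1 of 4 neighbours < 3, not yet.
  Jo: 1 of 2 neighbours ≥ 1, adopts the app.
  Nia: 2 of 4 neighbours < 4, not yet.
  Pia: 2 of 4 neighbours < 4, not yet.
Round 3 — no new adoptions; cascade stops.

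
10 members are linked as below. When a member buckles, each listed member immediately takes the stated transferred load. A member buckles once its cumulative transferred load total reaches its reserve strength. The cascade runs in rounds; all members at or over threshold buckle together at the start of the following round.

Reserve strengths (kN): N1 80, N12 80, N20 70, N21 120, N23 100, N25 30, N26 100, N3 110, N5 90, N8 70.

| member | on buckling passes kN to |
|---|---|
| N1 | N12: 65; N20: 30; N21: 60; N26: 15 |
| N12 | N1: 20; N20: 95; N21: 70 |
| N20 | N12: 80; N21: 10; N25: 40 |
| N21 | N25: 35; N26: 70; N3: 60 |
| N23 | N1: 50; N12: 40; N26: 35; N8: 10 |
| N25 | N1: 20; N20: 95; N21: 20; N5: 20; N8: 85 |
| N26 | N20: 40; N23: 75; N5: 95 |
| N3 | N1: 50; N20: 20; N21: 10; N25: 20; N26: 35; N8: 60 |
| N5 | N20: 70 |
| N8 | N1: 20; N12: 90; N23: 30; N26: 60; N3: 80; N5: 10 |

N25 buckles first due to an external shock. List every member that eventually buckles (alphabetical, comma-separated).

Round 1 — N25 buckles (initial).
  N1: +20 → 20 < 80
  N20: +95 → 95 ≥ 70
  N21: +20 → 20 < 120
  N5: +20 → 20 < 90
  N8: +85 → 85 ≥ 70
Round 2 — N20, N8 buckle.
  N1: +20 → 40 < 80
  N12: +80+90 → 170 ≥ 80
  N21: +10 → 30 < 120
  N23: +30 → 30 < 100
  N26: +60 → 60 < 100
  N3: +80 → 80 < 110
  N5: +10 → 30 < 90
Round 3 — N12 buckles.
  N1: +20 → 60 < 80
  N21: +70 → 100 < 120
No further bucklings.

N12, N20, N25, N8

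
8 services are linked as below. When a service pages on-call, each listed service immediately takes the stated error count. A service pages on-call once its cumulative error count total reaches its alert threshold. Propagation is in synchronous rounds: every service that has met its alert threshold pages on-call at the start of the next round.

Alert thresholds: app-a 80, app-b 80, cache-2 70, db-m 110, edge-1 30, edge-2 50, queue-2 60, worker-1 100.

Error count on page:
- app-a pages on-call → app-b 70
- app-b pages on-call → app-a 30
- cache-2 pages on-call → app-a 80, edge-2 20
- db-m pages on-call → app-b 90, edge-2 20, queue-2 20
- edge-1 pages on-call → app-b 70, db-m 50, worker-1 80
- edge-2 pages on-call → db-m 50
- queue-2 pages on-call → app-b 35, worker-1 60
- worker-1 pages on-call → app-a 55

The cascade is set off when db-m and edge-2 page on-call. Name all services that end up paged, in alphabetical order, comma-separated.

app-b, db-m, edge-2

Round 1 — db-m, edge-2 page on-call (initial).
  app-b: +90 → 90 ≥ 80
  queue-2: +20 → 20 < 60
Round 2 — app-b pages on-call.
  app-a: +30 → 30 < 80
No further pages.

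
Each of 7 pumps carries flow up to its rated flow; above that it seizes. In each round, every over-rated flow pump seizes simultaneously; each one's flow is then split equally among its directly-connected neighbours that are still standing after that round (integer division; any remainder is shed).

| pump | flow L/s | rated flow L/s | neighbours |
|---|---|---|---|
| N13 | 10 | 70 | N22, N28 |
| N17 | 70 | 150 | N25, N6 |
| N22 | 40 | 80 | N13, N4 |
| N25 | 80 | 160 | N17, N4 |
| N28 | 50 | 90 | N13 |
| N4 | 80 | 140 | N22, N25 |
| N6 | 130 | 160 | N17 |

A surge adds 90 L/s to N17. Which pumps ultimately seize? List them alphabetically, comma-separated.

Round 1 — N17 at 160 > 150. N17 seizes.
  N17 sheds 160 L/s to N25, N6: 80 each.
    N25: 80+80 = 160 ≤ 160
    N6: 130+80 = 210 > 160
Round 2 — N6 seizes.
  N6 sheds 210 L/s: no online neighbours, lost.
No further seizures.

N17, N6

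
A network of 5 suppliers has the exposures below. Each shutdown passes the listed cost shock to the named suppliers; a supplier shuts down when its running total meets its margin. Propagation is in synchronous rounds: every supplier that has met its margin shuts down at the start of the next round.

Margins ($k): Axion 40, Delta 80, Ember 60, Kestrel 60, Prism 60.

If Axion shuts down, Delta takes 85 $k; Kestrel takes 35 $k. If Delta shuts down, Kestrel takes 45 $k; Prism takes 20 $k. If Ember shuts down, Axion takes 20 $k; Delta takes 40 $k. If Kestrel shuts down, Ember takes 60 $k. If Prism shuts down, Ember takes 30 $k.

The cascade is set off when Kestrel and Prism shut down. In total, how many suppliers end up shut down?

Round 1 — Kestrel, Prism shut down (initial).
  Ember: +60+30 → 90 ≥ 60
Round 2 — Ember shuts down.
  Axion: +20 → 20 < 40
  Delta: +40 → 40 < 80
No further shutdowns.

3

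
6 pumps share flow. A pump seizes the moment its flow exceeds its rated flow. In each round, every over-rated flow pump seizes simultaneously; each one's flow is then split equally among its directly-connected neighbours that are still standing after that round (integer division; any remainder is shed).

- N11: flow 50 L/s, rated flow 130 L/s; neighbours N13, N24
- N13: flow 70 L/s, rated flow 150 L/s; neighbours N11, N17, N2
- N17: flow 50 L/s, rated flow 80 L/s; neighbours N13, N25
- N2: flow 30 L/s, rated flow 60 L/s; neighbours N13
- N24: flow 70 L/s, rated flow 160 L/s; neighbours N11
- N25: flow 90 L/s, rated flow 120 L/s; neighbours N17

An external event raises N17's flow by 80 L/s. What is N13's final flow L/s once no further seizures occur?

135

Round 1 — N17 at 130 > 80. N17 seizes.
  N17 sheds 130 L/s to N13, N25: 65 each.
    N13: 70+65 = 135 ≤ 150
    N25: 90+65 = 155 > 120
Round 2 — N25 seizes.
  N25 sheds 155 L/s: no online neighbours, lost.
No further seizures.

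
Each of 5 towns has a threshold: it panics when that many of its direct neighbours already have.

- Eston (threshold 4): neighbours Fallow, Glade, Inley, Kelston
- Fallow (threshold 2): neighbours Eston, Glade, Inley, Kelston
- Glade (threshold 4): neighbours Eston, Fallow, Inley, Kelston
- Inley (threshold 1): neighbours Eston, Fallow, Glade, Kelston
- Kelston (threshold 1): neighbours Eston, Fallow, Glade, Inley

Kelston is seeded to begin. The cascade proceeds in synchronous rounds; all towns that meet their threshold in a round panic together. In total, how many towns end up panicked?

Round 1 — Kelston panics (initial).
Round 2 — checking thresholds:
  Eston: 1 of 4 neighbours < 4, not yet.
  Fallow: 1 of 4 neighbours < 2, not yet.
  Glade: 1 of 4 neighbours < 4, not yet.
  Inley: 1 of 4 neighbours ≥ 1, panics.
Round 3 — checking thresholds:
  Eston: 2 of 4 neighbours < 4, not yet.
  Fallow: 2 of 4 neighbours ≥ 2, panics.
  Glade: 2 of 4 neighbours < 4, not yet.
Round 4 — no new panics; cascade stops.

3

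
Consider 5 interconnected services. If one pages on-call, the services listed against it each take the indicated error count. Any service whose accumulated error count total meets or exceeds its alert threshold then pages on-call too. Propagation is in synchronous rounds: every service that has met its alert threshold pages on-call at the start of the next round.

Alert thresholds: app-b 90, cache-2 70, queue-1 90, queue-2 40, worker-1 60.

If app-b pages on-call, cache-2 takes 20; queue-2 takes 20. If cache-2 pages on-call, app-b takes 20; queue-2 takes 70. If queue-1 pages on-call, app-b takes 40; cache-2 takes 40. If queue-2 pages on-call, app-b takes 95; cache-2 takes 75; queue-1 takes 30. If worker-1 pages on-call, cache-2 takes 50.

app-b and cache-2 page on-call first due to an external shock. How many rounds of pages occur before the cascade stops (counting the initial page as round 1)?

2

Round 1 — app-b, cache-2 page on-call (initial).
  queue-2: +20+70 → 90 ≥ 40
Round 2 — queue-2 pages on-call.
  queue-1: +30 → 30 < 90
No further pages.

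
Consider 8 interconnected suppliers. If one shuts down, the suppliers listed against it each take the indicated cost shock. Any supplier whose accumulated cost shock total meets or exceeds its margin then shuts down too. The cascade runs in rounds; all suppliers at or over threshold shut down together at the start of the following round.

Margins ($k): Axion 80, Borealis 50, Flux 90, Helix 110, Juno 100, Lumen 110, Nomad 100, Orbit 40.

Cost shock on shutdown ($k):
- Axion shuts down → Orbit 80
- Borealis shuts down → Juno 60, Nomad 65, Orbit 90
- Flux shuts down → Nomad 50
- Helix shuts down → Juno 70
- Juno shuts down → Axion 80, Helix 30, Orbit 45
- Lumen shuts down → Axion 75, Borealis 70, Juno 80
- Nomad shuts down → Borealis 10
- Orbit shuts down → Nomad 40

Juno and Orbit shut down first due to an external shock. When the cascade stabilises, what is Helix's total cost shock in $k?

Round 1 — Juno, Orbit shut down (initial).
  Axion: +80 → 80 ≥ 80
  Helix: +30 → 30 < 110
  Nomad: +40 → 40 < 100
Round 2 — Axion shuts down.
No further shutdowns.

30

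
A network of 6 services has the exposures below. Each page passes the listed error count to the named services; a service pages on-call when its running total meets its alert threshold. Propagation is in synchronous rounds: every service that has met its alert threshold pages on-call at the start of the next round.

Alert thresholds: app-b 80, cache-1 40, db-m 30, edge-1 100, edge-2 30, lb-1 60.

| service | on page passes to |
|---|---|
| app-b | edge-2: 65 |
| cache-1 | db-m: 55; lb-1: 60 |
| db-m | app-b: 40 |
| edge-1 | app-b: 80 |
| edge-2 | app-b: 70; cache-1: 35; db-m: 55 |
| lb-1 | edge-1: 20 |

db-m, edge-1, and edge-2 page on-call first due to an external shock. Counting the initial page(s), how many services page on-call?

Round 1 — db-m, edge-1, edge-2 page on-call (initial).
  app-b: +40+80+70 → 190 ≥ 80
  cache-1: +35 → 35 < 40
Round 2 — app-b pages on-call.
No further pages.

4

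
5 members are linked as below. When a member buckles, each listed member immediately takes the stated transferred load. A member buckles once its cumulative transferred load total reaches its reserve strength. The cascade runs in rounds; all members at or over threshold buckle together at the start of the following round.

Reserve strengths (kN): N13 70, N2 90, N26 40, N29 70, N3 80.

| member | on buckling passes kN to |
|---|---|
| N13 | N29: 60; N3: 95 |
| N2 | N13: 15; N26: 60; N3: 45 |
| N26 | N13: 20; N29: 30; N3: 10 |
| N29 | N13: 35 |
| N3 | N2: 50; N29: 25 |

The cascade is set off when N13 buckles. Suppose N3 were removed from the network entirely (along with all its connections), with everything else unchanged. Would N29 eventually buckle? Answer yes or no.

no

With N3 removed:
Round 1 — N13 buckles (initial).
  N29: +60 → 60 < 70
No further bucklings.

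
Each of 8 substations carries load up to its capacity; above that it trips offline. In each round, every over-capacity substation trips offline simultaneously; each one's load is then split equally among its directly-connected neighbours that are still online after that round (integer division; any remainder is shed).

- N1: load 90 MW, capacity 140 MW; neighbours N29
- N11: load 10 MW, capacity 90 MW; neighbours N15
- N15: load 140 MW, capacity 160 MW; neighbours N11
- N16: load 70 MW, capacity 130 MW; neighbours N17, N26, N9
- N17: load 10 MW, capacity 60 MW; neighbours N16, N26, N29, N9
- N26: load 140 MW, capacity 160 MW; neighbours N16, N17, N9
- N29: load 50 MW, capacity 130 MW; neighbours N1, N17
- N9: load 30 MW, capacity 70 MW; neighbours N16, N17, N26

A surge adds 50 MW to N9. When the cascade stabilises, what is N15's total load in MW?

Round 1 — N9 at 80 > 70. N9 trips offline.
  N9 sheds 80 MW to N16, N17, N26: 26 each (2 lost).
    N16: 70+26 = 96 ≤ 130
    N17: 10+26 = 36 ≤ 60
    N26: 140+26 = 166 > 160
Round 2 — N26 trips offline.
  N26 sheds 166 MW to N16, N17: 83 each.
    N16: 96+83 = 179 > 130
    N17: 36+83 = 119 > 60
Round 3 — N16, N17 trip offline.
  N16 sheds 179 MW: no online neighbours, lost.
  N17 sheds 119 MW to N29: 119 each.
    N29: 50+119 = 169 > 130
Round 4 — N29 trips offline.
  N29 sheds 169 MW to N1: 169 each.
    N1: 90+169 = 259 > 140
Round 5 — N1 trips offline.
  N1 sheds 259 MW: no online neighbours, lost.
No further trips.

140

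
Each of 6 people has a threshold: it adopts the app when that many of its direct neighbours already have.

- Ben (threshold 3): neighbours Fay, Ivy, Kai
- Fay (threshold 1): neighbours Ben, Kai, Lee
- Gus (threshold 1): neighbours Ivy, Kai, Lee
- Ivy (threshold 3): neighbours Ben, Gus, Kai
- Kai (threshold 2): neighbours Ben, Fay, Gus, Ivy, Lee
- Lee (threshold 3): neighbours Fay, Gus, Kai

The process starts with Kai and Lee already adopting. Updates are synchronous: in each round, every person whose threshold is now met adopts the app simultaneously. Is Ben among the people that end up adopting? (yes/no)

Round 1 — Kai, Lee adopt the app (initial).
Round 2 — checking thresholds:
  Ben: 1 of 3 neighbours < 3, below threshold.
  Fay: 2 of 3 neighbours ≥ 1, adopts the app.
  Gus: 2 of 3 neighbours ≥ 1, adopts the app.
  Ivy: 1 of 3 neighbours < 3, below threshold.
Round 3 — no new adoptions; cascade stops.

no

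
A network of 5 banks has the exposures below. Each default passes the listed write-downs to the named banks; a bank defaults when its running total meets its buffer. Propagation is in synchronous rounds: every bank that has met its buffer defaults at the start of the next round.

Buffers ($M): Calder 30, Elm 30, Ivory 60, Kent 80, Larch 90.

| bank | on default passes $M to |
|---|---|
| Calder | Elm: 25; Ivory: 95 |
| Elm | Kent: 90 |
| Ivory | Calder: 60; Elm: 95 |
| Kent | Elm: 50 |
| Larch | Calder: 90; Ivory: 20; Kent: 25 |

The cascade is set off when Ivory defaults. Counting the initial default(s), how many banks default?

Round 1 — Ivory defaults (initial).
  Calder: +60 → 60 ≥ 30
  Elm: +95 → 95 ≥ 30
Round 2 — Calder, Elm default.
  Kent: +90 → 90 ≥ 80
Round 3 — Kent defaults.
No further defaults.

4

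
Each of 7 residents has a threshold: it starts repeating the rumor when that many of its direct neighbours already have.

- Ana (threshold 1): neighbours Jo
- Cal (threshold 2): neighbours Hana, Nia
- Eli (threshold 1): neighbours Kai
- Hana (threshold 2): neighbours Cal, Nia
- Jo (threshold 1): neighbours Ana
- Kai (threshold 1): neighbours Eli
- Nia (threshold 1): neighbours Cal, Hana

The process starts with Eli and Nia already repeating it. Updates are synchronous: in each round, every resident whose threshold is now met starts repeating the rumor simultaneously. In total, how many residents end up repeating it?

Round 1 — Eli, Nia start repeating the rumor (initial).
Round 2 — checking thresholds:
  Cal: 1 of 2 neighbours < 2, not yet.
  Hana: 1 of 2 neighbours < 2, not yet.
  Kai: 1 of 1 neighbours ≥ 1, starts repeating the rumor.
Round 3 — no new spreads; cascade stops.

3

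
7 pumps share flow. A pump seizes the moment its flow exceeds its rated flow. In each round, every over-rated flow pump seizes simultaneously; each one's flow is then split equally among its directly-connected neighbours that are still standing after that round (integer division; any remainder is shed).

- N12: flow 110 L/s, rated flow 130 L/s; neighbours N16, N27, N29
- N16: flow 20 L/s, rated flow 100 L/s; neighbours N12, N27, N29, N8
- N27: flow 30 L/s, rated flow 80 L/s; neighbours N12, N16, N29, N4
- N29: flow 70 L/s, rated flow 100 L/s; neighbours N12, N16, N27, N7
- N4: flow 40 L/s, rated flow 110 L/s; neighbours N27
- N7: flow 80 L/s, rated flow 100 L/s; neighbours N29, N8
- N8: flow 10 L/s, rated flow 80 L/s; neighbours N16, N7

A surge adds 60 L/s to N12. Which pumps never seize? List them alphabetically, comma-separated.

N4

Round 1 — N12 at 170 > 130. N12 seizes.
  N12 sheds 170 L/s to N16, N27, N29: 56 each (2 lost).
    N16: 20+56 = 76 ≤ 100
    N27: 30+56 = 86 > 80
    N29: 70+56 = 126 > 100
Round 2 — N27, N29 seize.
  N27 sheds 86 L/s to N16, N4: 43 each.
    N16: 76+43 = 119 > 100
    N4: 40+43 = 83 ≤ 110
  N29 sheds 126 L/s to N16, N7: 63 each.
    N16: 119+63 = 182 > 100
    N7: 80+63 = 143 > 100
Round 3 — N16, N7 seize.
  N16 sheds 182 L/s to N8: 182 each.
    N8: 10+182 = 192 > 80
  N7 sheds 143 L/s to N8: 143 each.
    N8: 192+143 = 335 > 80
Round 4 — N8 seizes.
  N8 sheds 335 L/s: no online neighbours, lost.
No further seizures.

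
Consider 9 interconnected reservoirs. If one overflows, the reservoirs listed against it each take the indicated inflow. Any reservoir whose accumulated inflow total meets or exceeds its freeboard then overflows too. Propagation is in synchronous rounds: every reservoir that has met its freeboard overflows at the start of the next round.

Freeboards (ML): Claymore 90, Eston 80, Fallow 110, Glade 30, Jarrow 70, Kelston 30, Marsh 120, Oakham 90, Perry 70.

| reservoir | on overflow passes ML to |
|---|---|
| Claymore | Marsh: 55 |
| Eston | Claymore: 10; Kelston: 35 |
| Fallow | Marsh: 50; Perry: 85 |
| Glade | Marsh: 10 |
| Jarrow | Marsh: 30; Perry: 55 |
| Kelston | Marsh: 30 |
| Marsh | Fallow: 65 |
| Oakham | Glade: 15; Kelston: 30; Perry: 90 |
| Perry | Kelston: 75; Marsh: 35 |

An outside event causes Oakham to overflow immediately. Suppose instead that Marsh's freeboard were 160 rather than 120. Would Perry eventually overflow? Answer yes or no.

yes

With Marsh's freeboard at 160:
Round 1 — Oakham overflows (initial).
  Glade: +15 → 15 < 30
  Kelston: +30 → 30 ≥ 30
  Perry: +90 → 90 ≥ 70
Round 2 — Kelston, Perry overflow.
  Marsh: +30+35 → 65 < 160
No further overflows.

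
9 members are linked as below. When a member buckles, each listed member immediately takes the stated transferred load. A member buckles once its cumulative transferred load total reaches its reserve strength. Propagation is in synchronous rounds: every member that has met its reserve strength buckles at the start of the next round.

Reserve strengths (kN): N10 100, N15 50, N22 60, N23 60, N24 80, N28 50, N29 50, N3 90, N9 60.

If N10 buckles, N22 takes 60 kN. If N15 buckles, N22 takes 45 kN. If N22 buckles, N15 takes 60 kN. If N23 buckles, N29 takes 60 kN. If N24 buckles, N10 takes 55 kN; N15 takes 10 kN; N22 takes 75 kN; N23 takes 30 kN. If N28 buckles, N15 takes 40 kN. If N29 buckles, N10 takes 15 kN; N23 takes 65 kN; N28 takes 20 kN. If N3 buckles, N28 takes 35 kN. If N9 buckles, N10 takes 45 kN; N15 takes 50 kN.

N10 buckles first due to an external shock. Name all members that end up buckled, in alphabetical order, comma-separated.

N10, N15, N22

Round 1 — N10 buckles (initial).
  N22: +60 → 60 ≥ 60
Round 2 — N22 buckles.
  N15: +60 → 60 ≥ 50
Round 3 — N15 buckles.
No further bucklings.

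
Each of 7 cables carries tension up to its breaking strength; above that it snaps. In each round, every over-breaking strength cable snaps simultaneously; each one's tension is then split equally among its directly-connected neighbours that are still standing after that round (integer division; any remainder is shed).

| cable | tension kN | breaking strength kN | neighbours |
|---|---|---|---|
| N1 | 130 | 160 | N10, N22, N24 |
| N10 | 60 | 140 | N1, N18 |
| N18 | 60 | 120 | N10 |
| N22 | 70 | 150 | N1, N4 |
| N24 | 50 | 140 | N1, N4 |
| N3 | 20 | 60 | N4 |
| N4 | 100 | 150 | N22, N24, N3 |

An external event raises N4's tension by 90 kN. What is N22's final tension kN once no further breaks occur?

Round 1 — N4 at 190 > 150. N4 snaps.
  N4 sheds 190 kN to N22, N24, N3: 63 each (1 lost).
    N22: 70+63 = 133 ≤ 150
    N24: 50+63 = 113 ≤ 140
    N3: 20+63 = 83 > 60
Round 2 — N3 snaps.
  N3 sheds 83 kN: no online neighbours, lost.
No further breaks.

133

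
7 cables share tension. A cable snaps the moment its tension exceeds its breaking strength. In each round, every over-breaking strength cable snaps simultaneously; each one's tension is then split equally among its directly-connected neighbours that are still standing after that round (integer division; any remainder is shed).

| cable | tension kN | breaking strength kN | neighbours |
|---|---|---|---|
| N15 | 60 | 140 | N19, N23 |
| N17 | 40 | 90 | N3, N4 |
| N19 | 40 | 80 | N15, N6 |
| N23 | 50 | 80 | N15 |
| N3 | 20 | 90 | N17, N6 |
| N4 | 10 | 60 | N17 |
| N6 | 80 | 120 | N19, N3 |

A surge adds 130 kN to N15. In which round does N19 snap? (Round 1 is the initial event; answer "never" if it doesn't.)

2

Round 1 — N15 at 190 > 140. N15 snaps.
  N15 sheds 190 kN to N19, N23: 95 each.
    N19: 40+95 = 135 > 80
    N23: 50+95 = 145 > 80
Round 2 — N19, N23 snap.
  N19 sheds 135 kN to N6: 135 each.
    N6: 80+135 = 215 > 120
  N23 sheds 145 kN: no online neighbours, lost.
Round 3 — N6 snaps.
  N6 sheds 215 kN to N3: 215 each.
    N3: 20+215 = 235 > 90
Round 4 — N3 snaps.
  N3 sheds 235 kN to N17: 235 each.
    N17: 40+235 = 275 > 90
Round 5 — N17 snaps.
  N17 sheds 275 kN to N4: 275 each.
    N4: 10+275 = 285 > 60
Round 6 — N4 snaps.
  N4 sheds 285 kN: no online neighbours, lost.
No further breaks.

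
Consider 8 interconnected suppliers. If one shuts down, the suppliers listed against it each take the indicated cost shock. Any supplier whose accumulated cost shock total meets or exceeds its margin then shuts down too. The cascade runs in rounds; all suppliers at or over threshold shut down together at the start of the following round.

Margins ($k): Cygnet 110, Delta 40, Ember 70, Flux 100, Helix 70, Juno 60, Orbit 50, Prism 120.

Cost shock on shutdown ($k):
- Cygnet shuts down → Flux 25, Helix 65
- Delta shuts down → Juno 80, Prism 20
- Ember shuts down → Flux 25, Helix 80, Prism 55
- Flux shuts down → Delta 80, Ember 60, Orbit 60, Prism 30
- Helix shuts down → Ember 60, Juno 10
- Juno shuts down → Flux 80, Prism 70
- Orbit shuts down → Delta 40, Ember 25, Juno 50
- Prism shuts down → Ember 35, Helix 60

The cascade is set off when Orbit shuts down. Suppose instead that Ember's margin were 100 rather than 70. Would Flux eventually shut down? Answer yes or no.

no

With Ember's margin at 100:
Round 1 — Orbit shuts down (initial).
  Delta: +40 → 40 ≥ 40
  Ember: +25 → 25 < 100
  Juno: +50 → 50 < 60
Round 2 — Delta shuts down.
  Juno: +80 → 130 ≥ 60
  Prism: +20 → 20 < 120
Round 3 — Juno shuts down.
  Flux: +80 → 80 < 100
  Prism: +70 → 90 < 120
No further shutdowns.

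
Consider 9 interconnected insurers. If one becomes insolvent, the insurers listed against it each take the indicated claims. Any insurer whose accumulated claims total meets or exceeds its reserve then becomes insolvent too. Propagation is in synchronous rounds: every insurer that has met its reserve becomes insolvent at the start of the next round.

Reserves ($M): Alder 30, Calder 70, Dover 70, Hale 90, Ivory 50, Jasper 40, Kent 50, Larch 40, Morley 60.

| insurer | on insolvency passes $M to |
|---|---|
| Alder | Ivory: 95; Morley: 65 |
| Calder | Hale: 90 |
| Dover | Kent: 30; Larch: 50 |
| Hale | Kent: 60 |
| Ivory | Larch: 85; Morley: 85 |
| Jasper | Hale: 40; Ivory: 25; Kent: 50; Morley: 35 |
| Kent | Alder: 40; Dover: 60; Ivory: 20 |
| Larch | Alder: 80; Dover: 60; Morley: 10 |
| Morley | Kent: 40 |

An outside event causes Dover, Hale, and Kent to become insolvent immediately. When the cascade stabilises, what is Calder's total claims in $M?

Round 1 — Dover, Hale, Kent become insolvent (initial).
  Alder: +40 → 40 ≥ 30
  Ivory: +20 → 20 < 50
  Larch: +50 → 50 ≥ 40
Round 2 — Alder, Larch become insolvent.
  Ivory: +95 → 115 ≥ 50
  Morley: +65+10 → 75 ≥ 60
Round 3 — Ivory, Morley become insolvent.
No further insolvencies.

0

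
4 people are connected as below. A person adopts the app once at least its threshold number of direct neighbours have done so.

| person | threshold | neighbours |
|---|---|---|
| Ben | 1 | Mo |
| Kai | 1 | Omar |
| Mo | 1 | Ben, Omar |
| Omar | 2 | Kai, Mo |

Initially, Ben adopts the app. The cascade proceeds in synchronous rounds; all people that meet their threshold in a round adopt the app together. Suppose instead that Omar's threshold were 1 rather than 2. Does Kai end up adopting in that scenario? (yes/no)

yes

With Omar's threshold at 1:
Round 1 — Ben adopts the app (initial).
Round 2 — checking thresholds:
  Mo: 1 of 2 neighbours ≥ 1, adopts the app.
Round 3 — checking thresholds:
  Omar: 1 of 2 neighbours ≥ 1, adopts the app.
Round 4 — checking thresholds:
  Kai: 1 of 1 neighbours ≥ 1, adopts the app.
Round 5 — no new adoptions; cascade stops.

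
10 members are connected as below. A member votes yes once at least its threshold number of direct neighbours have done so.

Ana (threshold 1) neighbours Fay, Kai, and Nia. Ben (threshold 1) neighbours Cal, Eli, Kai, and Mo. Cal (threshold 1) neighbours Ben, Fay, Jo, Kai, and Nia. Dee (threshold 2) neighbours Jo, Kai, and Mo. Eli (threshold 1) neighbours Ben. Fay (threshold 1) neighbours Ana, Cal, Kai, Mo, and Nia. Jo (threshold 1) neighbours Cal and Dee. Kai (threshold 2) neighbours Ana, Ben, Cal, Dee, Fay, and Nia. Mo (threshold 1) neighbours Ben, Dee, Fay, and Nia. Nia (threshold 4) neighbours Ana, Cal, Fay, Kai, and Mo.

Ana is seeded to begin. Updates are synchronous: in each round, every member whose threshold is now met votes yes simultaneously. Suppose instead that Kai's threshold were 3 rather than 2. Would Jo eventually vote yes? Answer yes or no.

yes

With Kai's threshold at 3:
Round 1 — Ana votes yes (initial).
Round 2 — checking thresholds:
  Fay: 1 of 5 neighbours ≥ 1, votes yes.
  Kai: 1 of 6 neighbours < 3, holds.
  Nia: 1 of 5 neighbours < 4, holds.
Round 3 — checking thresholds:
  Cal: 1 of 5 neighbours ≥ 1, votes yes.
  Kai: 2 of 6 neighbours < 3, holds.
  Mo: 1 of 4 neighbours ≥ 1, votes yes.
  Nia: 2 of 5 neighbours < 4, holds.
Round 4 — checking thresholds:
  Ben: 2 of 4 neighbours ≥ 1, votes yes.
  Dee: 1 of 3 neighbours < 2, holds.
  Jo: 1 of 2 neighbours ≥ 1, votes yes.
  Kai: 3 of 6 neighbours ≥ 3, votes yes.
  Nia: 4 of 5 neighbours ≥ 4, votes yes.
Round 5 — checking thresholds:
  Dee: 3 of 3 neighbours ≥ 2, votes yes.
  Eli: 1 of 1 neighbours ≥ 1, votes yes.
Round 6 — no new yes votes; cascade stops.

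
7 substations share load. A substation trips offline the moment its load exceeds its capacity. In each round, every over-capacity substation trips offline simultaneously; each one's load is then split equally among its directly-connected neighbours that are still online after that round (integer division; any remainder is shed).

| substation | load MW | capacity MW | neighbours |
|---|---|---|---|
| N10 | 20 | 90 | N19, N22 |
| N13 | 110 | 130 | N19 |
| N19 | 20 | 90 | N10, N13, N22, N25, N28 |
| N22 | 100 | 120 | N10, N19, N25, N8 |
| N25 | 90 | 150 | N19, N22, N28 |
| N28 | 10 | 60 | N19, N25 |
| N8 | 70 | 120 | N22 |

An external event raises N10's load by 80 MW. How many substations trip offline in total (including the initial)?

Round 1 — N10 at 100 > 90. N10 trips offline.
  N10 sheds 100 MW to N19, N22: 50 each.
    N19: 20+50 = 70 ≤ 90
    N22: 100+50 = 150 > 120
Round 2 — N22 trips offline.
  N22 sheds 150 MW to N19, N25, N8: 50 each.
    N19: 70+50 = 120 > 90
    N25: 90+50 = 140 ≤ 150
    N8: 70+50 = 120 ≤ 120
Round 3 — N19 trips offline.
  N19 sheds 120 MW to N13, N25, N28: 40 each.
    N13: 110+40 = 150 > 130
    N25: 140+40 = 180 > 150
    N28: 10+40 = 50 ≤ 60
Round 4 — N13, N25 trip offline.
  N13 sheds 150 MW: no online neighbours, lost.
  N25 sheds 180 MW to N28: 180 each.
    N28: 50+180 = 230 > 60
Round 5 — N28 trips offline.
  N28 sheds 230 MW: no online neighbours, lost.
No further trips.

6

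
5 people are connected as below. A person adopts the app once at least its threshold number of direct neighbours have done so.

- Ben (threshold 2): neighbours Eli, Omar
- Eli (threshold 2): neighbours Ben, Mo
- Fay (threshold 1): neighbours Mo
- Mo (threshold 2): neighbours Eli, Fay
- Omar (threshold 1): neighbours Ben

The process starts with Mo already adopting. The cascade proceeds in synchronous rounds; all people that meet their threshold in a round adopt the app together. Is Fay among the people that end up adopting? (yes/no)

yes

Round 1 — Mo adopts the app (initial).
Round 2 — checking thresholds:
  Eli: 1 of 2 neighbours < 2, below threshold.
  Fay: 1 of 1 neighbours ≥ 1, adopts the app.
Round 3 — no new adoptions; cascade stops.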